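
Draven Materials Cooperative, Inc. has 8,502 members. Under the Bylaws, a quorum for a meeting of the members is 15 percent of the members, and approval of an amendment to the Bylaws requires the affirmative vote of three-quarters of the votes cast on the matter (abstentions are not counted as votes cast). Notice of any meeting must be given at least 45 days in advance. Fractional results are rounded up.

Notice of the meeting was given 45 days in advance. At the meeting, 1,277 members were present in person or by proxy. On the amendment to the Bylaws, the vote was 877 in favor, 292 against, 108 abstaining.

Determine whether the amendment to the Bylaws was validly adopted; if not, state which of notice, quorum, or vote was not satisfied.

Notice: 45 days given; 45 required. Satisfied.
Quorum: 15% of 8,502 = 1,275.30, rounded up to 1,276; 1,277 present. Satisfied.
Vote: requires three-fourths of the votes cast (1,277 − 108 abstaining = 1,169); 3/4 of 1169 = 876.75, rounded up to 877, so 877 needed; 877 in favor. Satisfied.

Valid — all requirements satisfied.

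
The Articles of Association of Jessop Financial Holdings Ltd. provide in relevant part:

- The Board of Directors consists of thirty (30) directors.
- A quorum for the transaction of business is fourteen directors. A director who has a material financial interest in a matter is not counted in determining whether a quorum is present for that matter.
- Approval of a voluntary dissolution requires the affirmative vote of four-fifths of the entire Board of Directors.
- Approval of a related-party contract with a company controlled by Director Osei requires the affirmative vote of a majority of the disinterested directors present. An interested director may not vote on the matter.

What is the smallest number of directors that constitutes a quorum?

The quorum is fixed at 14.

14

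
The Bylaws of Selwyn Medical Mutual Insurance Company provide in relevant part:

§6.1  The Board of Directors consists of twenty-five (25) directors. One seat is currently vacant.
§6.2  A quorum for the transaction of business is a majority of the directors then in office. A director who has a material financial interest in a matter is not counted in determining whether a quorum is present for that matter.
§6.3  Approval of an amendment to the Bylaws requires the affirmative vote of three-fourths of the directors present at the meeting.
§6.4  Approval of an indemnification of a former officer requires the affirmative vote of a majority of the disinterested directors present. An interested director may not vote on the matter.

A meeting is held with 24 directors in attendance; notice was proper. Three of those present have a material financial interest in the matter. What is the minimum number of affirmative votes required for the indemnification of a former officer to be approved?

11

The indemnification of a former officer requires a majority of the disinterested directors present (24 − 3 = 21).
A majority of 21 is 11.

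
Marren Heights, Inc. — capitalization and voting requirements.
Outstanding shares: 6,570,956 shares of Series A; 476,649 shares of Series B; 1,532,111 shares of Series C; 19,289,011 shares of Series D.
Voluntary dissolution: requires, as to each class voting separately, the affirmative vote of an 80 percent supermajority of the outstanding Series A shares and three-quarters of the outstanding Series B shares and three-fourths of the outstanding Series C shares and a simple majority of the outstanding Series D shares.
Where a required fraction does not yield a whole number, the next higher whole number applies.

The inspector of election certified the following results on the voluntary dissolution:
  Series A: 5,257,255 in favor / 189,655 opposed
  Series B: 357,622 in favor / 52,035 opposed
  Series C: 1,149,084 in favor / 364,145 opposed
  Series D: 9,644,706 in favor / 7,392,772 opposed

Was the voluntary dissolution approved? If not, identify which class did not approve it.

Series A: 4/5 of 6570956 = 5256764.80, rounded up to 5256765; 5,256,765 required, 5,257,255 in favor — approved.
Series B: 3/4 of 476649 = 357486.75, rounded up to 357487; 357,487 required, 357,622 in favor — approved.
Series C: 3/4 of 1532111 = 1149083.25, rounded up to 1149084; 1,149,084 required, 1,149,084 in favor — approved.
Series D: a majority of 19289011 is 9644506; 9,644,506 required, 9,644,706 in favor — approved.

Approved — every class gave the required vote.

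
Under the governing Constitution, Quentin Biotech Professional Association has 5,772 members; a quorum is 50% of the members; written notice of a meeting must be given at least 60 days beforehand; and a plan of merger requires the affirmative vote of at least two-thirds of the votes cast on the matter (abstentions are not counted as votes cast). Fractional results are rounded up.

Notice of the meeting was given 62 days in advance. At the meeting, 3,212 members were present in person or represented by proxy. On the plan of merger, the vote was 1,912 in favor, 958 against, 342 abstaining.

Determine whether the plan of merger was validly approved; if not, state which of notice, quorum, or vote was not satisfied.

Notice: 62 days given; 60 required. Satisfied.
Quorum: 50% of 5,772 = 2,886; 3,212 present. Satisfied.
Vote: requires two-thirds of the votes cast (3,212 − 342 abstaining = 2,870); 2/3 of 2870 = 1913.33, rounded up to 1914, so 1,914 needed; 1,912 in favor. Not satisfied.

Invalid — vote requirement not satisfied.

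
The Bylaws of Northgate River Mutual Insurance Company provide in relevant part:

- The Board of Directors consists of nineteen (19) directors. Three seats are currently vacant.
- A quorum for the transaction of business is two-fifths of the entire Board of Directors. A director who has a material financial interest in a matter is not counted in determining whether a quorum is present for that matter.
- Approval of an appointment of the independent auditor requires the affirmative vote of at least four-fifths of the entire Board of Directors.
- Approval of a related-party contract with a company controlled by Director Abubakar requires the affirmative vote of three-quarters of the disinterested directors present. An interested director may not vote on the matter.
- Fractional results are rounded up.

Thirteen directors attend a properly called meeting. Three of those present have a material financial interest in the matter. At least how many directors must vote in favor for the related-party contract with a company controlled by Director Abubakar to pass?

The related-party contract with a company controlled by Director Abubakar requires three-fourths of the disinterested directors present (13 − 3 = 10).
3/4 of 10 = 7.50, rounded up to 8.

8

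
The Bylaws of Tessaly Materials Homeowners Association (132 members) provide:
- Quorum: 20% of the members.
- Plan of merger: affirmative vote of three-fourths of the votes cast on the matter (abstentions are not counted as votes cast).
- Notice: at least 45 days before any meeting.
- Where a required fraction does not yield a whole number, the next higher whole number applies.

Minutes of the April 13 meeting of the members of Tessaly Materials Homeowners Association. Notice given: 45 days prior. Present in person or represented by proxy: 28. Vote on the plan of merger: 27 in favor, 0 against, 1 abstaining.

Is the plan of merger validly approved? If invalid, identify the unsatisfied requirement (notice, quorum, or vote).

Valid — all requirements satisfied.

Notice: 45 days given; 45 required. Satisfied.
Quorum: 20% of 132 = 26.40, rounded up to 27; 28 present. Satisfied.
Vote: requires three-fourths of the votes cast (28 − 1 abstaining = 27); 3/4 of 27 = 20.25, rounded up to 21, so 21 needed; 27 in favor. Satisfied.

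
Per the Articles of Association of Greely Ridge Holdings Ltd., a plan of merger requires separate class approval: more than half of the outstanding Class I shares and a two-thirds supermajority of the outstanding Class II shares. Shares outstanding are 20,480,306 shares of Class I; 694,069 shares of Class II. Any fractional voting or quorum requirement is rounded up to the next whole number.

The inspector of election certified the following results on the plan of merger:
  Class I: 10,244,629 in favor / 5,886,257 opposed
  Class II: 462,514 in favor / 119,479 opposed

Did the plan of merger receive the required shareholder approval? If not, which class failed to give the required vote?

Not approved — the Class II shares did not give the required vote.

Class I: a majority of 20480306 is 10240154; 10,240,154 required, 10,244,629 in favor — approved.
Class II: 2/3 of 694069 = 462712.67, rounded up to 462713; 462,713 required, 462,514 in favor — not approved.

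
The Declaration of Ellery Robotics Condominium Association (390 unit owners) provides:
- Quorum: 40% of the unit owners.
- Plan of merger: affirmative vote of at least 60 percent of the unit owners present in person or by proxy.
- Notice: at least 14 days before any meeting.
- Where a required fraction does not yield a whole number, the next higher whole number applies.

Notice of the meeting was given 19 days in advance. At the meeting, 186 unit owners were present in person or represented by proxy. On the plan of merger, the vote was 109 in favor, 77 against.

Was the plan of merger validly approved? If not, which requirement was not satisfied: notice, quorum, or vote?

Invalid — vote requirement not satisfied.

Notice: 19 days given; 14 required. Satisfied.
Quorum: 40% of 390 = 156; 186 present. Satisfied.
Vote: requires three-fifths of those present (186); 3/5 of 186 = 111.60, rounded up to 112, so 112 needed; 109 in favor. Not satisfied.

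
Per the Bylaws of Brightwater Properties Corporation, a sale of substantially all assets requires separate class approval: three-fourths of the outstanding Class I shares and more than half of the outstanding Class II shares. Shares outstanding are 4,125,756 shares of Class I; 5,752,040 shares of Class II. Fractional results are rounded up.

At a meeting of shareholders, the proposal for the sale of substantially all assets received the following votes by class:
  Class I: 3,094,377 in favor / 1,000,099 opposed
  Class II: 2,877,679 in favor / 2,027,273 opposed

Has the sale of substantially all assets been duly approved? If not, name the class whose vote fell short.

Approved — every class gave the required vote.

Class I: 3/4 of 4125756 = 3094317; 3,094,317 required, 3,094,377 in favor — approved.
Class II: a majority of 5752040 is 2876021; 2,876,021 required, 2,877,679 in favor — approved.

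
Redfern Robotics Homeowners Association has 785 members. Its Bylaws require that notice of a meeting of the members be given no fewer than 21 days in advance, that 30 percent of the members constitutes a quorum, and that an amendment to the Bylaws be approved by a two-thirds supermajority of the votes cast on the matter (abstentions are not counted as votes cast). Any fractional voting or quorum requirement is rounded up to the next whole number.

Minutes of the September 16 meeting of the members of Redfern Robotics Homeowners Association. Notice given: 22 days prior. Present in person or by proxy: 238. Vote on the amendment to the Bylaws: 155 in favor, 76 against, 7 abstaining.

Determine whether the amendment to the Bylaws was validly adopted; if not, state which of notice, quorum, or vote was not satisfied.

Valid — all requirements satisfied.

Notice: 22 days given; 21 required. Satisfied.
Quorum: 30% of 785 = 235.50, rounded up to 236; 238 present. Satisfied.
Vote: requires two-thirds of the votes cast (238 − 7 abstaining = 231); 2/3 of 231 = 154, so 154 needed; 155 in favor. Satisfied.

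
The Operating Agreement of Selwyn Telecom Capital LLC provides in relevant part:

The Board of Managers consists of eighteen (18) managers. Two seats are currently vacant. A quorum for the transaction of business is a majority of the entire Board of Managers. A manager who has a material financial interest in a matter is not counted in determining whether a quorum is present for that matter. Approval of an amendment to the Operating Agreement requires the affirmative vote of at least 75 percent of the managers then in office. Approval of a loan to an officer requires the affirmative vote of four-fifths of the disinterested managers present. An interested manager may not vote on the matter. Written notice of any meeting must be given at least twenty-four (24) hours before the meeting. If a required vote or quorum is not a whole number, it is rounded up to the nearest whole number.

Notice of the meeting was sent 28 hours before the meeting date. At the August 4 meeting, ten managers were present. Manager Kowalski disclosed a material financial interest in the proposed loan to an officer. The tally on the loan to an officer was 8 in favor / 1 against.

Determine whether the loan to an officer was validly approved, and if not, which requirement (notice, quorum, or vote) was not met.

Invalid — quorum requirement not satisfied.

Notice: 28 hours given; 24 required (28 ≥ 24). Satisfied.
Quorum: 10 present, but the 1 interested manager does not count, leaving 9. Quorum is 10. Not satisfied.
Vote: the loan to an officer requires four-fifths of the disinterested managers present (10 − 1 = 9). 4/5 of 9 = 7.20, rounded up to 8, so 8 affirmative votes are needed; 8 voted in favor. Satisfied. (Moot — without a quorum no business can be validly transacted.)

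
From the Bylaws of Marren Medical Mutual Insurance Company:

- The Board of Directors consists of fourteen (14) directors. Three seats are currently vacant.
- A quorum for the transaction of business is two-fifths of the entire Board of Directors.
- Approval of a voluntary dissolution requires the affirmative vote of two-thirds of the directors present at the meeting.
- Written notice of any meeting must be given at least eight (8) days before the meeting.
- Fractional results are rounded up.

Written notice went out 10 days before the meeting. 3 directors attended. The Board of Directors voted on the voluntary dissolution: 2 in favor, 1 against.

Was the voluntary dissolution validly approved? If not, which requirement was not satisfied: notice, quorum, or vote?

Notice: 10 days given; 8 required (10 ≥ 8). Satisfied.
Quorum: 3 present; quorum is 6. Not satisfied.
Vote: the voluntary dissolution requires two-thirds of the directors present (3). 2/3 of 3 = 2, so 2 affirmative votes are needed; 2 voted in favor. Satisfied. (Moot — without a quorum no business can be validly transacted.)

Invalid — quorum requirement not satisfied.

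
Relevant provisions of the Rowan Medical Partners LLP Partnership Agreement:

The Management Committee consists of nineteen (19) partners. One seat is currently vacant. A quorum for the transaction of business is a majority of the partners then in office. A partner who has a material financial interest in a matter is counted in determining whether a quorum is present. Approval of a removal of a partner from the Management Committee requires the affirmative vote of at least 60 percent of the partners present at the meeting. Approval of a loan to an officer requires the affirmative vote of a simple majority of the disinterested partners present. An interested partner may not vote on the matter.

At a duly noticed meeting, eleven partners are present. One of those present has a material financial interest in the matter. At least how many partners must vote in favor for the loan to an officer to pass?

6

The loan to an officer requires a majority of the disinterested partners present (11 − 1 = 10).
A majority of 10 is 6.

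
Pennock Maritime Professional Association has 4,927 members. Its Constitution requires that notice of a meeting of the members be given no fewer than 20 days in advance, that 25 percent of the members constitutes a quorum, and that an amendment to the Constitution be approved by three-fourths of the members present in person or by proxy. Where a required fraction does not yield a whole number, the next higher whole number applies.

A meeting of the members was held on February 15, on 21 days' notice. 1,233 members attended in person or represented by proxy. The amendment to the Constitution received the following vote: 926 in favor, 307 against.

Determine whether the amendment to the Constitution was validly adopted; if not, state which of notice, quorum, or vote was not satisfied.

Valid — all requirements satisfied.

Notice: 21 days given; 20 required. Satisfied.
Quorum: 25% of 4,927 = 1,231.75, rounded up to 1,232; 1,233 present. Satisfied.
Vote: requires three-fourths of those present (1,233); 3/4 of 1233 = 924.75, rounded up to 925, so 925 needed; 926 in favor. Satisfied.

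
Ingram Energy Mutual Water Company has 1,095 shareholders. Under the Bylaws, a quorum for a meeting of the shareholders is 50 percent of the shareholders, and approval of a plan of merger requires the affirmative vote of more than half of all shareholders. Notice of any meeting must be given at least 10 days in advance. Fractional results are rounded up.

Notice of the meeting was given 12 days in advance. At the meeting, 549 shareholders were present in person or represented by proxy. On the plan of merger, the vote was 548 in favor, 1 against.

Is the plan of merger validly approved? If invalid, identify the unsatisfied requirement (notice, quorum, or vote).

Notice: 12 days given; 10 required. Satisfied.
Quorum: 50% of 1,095 = 547.50, rounded up to 548; 549 present. Satisfied.
Vote: requires a majority of all shareholders (1,095); a majority of 1095 is 548, so 548 needed; 548 in favor. Satisfied.

Valid — all requirements satisfied.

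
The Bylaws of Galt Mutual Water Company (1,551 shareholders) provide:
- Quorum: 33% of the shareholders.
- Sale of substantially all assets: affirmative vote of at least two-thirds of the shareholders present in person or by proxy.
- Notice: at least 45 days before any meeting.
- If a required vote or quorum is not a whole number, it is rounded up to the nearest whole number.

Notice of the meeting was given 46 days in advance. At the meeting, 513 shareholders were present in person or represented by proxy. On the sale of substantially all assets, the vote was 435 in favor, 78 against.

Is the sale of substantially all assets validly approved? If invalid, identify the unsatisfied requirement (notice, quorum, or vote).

Valid — all requirements satisfied.

Notice: 46 days given; 45 required. Satisfied.
Quorum: 33% of 1,551 = 511.83, rounded up to 512; 513 present. Satisfied.
Vote: requires two-thirds of those present (513); 2/3 of 513 = 342, so 342 needed; 435 in favor. Satisfied.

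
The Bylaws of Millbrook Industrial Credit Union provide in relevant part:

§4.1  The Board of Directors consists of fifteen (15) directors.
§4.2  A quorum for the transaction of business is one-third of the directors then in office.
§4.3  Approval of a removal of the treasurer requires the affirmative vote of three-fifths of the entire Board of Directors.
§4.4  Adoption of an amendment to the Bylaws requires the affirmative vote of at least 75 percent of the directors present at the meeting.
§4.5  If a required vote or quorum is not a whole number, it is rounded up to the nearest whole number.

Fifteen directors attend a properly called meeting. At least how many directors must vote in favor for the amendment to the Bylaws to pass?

12

The amendment to the Bylaws requires three-fourths of the directors present (15).
3/4 of 15 = 11.25, rounded up to 12.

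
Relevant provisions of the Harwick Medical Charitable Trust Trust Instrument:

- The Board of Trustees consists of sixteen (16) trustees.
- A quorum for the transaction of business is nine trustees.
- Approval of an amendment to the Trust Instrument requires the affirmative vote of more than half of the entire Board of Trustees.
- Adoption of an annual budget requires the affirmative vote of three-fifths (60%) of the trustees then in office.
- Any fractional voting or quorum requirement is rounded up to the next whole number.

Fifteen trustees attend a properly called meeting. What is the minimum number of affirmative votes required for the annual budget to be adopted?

10

The annual budget requires three-fifths of the trustees then in office (16).
3/5 of 16 = 9.60, rounded up to 10.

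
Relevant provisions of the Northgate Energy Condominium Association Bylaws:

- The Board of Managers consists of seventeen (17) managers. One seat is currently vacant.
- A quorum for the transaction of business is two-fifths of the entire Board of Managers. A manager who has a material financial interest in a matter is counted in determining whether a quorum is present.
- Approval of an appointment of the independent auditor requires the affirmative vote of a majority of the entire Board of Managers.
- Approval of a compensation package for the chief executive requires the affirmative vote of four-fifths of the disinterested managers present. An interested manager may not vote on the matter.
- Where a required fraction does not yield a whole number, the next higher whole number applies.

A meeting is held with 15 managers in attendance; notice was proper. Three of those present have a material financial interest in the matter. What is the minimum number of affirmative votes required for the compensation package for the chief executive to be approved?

10

The compensation package for the chief executive requires four-fifths of the disinterested managers present (15 − 3 = 12).
4/5 of 12 = 9.60, rounded up to 10.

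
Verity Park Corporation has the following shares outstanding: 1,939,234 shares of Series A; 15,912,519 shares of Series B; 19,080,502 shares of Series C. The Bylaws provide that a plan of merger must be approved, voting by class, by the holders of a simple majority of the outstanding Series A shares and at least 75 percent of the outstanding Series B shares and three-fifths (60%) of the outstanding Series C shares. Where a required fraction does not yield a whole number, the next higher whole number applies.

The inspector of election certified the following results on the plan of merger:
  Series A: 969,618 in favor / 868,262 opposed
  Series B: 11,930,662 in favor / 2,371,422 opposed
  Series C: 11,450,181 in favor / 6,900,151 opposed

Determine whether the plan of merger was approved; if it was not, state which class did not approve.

Series A: a majority of 1939234 is 969618; 969,618 required, 969,618 in favor — approved.
Series B: 3/4 of 15912519 = 11934389.25, rounded up to 11934390; 11,934,390 required, 11,930,662 in favor — not approved.
Series C: 3/5 of 19080502 = 11448301.20, rounded up to 11448302; 11,448,302 required, 11,450,181 in favor — approved.

Not approved — the Series B shares did not give the required vote.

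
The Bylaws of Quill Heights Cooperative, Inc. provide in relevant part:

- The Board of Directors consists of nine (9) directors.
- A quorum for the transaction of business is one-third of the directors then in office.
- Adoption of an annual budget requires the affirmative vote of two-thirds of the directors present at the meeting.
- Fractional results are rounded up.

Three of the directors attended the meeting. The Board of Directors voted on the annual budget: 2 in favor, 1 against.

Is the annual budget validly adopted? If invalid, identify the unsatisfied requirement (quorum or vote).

Valid — all requirements satisfied.

Quorum: 3 present; quorum is 3. Satisfied.
Vote: the annual budget requires two-thirds of the directors present (3). 2/3 of 3 = 2, so 2 affirmative votes are needed; 2 voted in favor. Satisfied.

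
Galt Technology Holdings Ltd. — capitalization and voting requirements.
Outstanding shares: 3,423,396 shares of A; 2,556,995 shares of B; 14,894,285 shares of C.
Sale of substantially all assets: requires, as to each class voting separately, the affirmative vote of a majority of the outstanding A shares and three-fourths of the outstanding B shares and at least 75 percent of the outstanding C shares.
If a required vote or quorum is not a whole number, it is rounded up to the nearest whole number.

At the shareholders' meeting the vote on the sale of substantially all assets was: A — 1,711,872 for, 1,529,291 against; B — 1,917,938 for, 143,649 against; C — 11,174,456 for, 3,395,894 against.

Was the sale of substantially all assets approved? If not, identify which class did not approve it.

Approved — every class gave the required vote.

A: a majority of 3423396 is 1711699; 1,711,699 required, 1,711,872 in favor — approved.
B: 3/4 of 2556995 = 1917746.25, rounded up to 1917747; 1,917,747 required, 1,917,938 in favor — approved.
C: 3/4 of 14894285 = 11170713.75, rounded up to 11170714; 11,170,714 required, 11,174,456 in favor — approved.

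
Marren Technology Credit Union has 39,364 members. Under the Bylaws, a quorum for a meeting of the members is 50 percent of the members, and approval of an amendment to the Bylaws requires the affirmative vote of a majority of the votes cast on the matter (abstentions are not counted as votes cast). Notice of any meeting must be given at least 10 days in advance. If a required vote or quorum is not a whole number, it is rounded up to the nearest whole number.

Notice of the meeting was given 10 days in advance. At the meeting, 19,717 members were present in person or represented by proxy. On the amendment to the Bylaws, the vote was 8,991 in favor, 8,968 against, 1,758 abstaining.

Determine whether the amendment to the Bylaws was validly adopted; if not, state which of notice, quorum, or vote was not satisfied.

Notice: 10 days given; 10 required. Satisfied.
Quorum: 50% of 39,364 = 19,682; 19,717 present. Satisfied.
Vote: requires a majority of the votes cast (19,717 − 1,758 abstaining = 17,959); a majority of 17959 is 8980, so 8,980 needed; 8,991 in favor. Satisfied.

Valid — all requirements satisfied.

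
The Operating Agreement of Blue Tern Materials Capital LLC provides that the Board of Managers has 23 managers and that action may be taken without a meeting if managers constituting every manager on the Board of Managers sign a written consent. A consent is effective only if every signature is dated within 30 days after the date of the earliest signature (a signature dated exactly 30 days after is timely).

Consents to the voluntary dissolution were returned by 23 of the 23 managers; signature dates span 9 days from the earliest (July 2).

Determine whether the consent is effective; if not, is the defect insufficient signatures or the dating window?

Signatures required: every one of 23 — unanimous means all 23, so 23 needed; 23 signed. Sufficient.
Dating window: the latest signature is 9 days after the earliest; the limit is 30 days. Within the window.

Effective — both the signature and dating-window requirements are satisfied.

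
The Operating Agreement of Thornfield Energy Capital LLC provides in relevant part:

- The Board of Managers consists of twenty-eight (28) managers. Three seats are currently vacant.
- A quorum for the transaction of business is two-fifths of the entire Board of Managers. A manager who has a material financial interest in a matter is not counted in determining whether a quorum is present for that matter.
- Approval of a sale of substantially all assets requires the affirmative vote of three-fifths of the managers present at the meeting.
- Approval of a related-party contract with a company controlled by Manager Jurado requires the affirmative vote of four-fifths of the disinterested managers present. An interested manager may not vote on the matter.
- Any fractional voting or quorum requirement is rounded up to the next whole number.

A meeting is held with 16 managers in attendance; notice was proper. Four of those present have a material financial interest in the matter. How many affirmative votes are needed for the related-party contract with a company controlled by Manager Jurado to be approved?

The related-party contract with a company controlled by Manager Jurado requires four-fifths of the disinterested managers present (16 − 4 = 12).
4/5 of 12 = 9.60, rounded up to 10.

10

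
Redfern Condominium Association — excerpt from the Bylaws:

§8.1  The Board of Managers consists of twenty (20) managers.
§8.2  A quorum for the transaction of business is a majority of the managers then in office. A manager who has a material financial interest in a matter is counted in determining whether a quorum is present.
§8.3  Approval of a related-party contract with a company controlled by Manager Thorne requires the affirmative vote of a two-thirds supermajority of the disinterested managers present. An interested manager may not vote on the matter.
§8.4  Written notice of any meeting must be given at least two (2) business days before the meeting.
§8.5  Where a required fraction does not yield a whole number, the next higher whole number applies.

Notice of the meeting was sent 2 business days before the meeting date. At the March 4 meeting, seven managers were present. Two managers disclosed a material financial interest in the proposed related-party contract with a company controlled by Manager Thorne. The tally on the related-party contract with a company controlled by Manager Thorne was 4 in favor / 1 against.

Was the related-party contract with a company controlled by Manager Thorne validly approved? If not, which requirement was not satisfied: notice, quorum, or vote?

Notice: 2 business days given; 2 required (2 ≥ 2). Satisfied.
Quorum: 7 present (interested managers count toward quorum); quorum is 11. Not satisfied.
Vote: the related-party contract with a company controlled by Manager Thorne requires two-thirds of the disinterested managers present (7 − 2 = 5). 2/3 of 5 = 3.33, rounded up to 4, so 4 affirmative votes are needed; 4 voted in favor. Satisfied. (Moot — without a quorum no business can be validly transacted.)

Invalid — quorum requirement not satisfied.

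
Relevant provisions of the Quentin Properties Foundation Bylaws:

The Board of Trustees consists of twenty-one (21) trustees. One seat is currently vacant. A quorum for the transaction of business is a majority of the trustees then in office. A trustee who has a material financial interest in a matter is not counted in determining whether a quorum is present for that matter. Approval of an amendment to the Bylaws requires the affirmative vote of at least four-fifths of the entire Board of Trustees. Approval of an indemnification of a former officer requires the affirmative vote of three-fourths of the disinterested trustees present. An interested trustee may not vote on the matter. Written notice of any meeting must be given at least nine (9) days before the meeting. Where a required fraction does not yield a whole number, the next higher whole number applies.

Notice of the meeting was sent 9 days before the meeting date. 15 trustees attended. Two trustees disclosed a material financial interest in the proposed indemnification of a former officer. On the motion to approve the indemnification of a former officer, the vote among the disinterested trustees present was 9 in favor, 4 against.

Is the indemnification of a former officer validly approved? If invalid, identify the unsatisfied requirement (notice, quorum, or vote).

Invalid — vote requirement not satisfied.

Notice: 9 days given; 9 required (9 ≥ 9). Satisfied.
Quorum: 15 present, but the 2 interested trustees do not count, leaving 13. Quorum is 11. Satisfied.
Vote: the indemnification of a former officer requires three-fourths of the disinterested trustees present (15 − 2 = 13). 3/4 of 13 = 9.75, rounded up to 10, so 10 affirmative votes are needed; 9 voted in favor. Not satisfied.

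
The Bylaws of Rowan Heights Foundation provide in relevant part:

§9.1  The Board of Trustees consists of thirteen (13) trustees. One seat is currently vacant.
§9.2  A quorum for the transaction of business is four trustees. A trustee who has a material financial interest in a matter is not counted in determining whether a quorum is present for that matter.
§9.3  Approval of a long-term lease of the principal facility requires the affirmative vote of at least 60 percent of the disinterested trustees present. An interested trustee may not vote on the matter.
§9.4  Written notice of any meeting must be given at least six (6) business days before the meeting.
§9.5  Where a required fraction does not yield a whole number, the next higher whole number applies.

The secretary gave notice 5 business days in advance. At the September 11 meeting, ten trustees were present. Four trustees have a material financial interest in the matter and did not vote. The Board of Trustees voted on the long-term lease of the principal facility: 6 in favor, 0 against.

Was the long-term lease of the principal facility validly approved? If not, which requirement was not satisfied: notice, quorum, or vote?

Invalid — notice requirement not satisfied.

Notice: 5 business days given; 6 required (5 < 6). Not satisfied.
Quorum: 10 present, but the 4 interested trustees do not count, leaving 6. Quorum is 4. Satisfied.
Vote: the long-term lease of the principal facility requires three-fifths of the disinterested trustees present (10 − 4 = 6). 3/5 of 6 = 3.60, rounded up to 4, so 4 affirmative votes are needed; 6 voted in favor. Satisfied.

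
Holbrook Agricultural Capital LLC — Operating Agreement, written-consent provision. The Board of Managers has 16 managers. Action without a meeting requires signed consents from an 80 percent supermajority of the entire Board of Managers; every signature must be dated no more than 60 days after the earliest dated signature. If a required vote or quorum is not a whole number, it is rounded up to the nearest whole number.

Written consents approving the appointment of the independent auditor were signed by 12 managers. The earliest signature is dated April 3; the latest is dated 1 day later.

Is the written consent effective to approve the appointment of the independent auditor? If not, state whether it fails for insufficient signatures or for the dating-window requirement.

Signatures required: an 80 percent supermajority of 16 — 4/5 of 16 = 12.80, rounded up to 13, so 13 needed; 12 signed. Insufficient.
Dating window: the latest signature is 1 day after the earliest; the limit is 60 days. Within the window.

Not effective — insufficient signatures.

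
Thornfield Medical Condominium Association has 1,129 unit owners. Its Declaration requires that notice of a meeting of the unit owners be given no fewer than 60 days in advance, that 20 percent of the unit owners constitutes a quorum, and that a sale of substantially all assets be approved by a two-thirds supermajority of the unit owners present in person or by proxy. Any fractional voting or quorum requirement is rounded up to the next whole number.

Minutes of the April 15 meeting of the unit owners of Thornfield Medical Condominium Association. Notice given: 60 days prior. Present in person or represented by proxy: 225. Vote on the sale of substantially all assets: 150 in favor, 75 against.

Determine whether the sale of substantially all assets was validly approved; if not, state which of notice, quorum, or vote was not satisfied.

Notice: 60 days given; 60 required. Satisfied.
Quorum: 20% of 1,129 = 225.80, rounded up to 226; 225 present. Not satisfied.
Vote: requires two-thirds of those present (225); 2/3 of 225 = 150, so 150 needed; 150 in favor. Satisfied.

Invalid — quorum requirement not satisfied.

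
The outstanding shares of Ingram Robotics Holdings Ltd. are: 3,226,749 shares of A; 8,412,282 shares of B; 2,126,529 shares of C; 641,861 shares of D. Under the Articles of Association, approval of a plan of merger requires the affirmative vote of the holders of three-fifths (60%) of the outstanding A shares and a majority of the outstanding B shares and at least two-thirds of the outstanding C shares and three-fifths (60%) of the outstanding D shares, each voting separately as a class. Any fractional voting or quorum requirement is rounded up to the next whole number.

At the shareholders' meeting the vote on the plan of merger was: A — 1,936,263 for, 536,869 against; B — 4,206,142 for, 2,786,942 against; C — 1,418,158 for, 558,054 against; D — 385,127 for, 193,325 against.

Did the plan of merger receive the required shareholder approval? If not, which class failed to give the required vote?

A: 3/5 of 3226749 = 1936049.40, rounded up to 1936050; 1,936,050 required, 1,936,263 in favor — approved.
B: a majority of 8412282 is 4206142; 4,206,142 required, 4,206,142 in favor — approved.
C: 2/3 of 2126529 = 1417686; 1,417,686 required, 1,418,158 in favor — approved.
D: 3/5 of 641861 = 385116.60, rounded up to 385117; 385,117 required, 385,127 in favor — approved.

Approved — every class gave the required vote.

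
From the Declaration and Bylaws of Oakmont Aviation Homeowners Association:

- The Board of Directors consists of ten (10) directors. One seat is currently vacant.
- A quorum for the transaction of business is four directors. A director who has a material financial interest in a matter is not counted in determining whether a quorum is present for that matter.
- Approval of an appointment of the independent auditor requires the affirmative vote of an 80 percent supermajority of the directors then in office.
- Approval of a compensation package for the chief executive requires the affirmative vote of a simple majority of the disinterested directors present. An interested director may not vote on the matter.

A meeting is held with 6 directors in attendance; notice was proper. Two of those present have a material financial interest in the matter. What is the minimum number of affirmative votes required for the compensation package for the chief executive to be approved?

The compensation package for the chief executive requires a majority of the disinterested directors present (6 − 2 = 4).
A majority of 4 is 3.

3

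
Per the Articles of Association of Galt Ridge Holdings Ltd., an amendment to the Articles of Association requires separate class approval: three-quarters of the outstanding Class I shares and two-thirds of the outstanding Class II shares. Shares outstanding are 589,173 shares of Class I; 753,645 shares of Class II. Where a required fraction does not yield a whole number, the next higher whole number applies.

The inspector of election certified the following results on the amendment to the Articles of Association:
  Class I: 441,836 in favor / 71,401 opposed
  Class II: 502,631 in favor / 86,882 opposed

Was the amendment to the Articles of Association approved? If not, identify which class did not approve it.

Class I: 3/4 of 589173 = 441879.75, rounded up to 441880; 441,880 required, 441,836 in favor — not approved.
Class II: 2/3 of 753645 = 502430; 502,430 required, 502,631 in favor — approved.

Not approved — the Class I shares did not give the required vote.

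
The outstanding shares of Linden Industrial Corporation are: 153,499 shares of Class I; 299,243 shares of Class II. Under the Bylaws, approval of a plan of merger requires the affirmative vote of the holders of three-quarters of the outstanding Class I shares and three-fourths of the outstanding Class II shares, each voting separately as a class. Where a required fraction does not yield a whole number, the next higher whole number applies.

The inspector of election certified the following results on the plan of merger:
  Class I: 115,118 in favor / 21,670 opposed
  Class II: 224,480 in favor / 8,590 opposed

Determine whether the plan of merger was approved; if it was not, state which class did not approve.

Class I: 3/4 of 153499 = 115124.25, rounded up to 115125; 115,125 required, 115,118 in favor — not approved.
Class II: 3/4 of 299243 = 224432.25, rounded up to 224433; 224,433 required, 224,480 in favor — approved.

Not approved — the Class I shares did not give the required vote.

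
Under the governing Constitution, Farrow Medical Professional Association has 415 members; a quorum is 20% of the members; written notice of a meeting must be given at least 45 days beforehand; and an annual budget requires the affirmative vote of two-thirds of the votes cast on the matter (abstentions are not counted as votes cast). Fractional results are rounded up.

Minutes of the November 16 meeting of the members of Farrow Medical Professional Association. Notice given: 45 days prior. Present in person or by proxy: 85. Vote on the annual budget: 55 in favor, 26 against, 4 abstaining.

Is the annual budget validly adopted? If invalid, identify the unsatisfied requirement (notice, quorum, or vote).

Valid — all requirements satisfied.

Notice: 45 days given; 45 required. Satisfied.
Quorum: 20% of 415 = 83; 85 present. Satisfied.
Vote: requires two-thirds of the votes cast (85 − 4 abstaining = 81); 2/3 of 81 = 54, so 54 needed; 55 in favor. Satisfied.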